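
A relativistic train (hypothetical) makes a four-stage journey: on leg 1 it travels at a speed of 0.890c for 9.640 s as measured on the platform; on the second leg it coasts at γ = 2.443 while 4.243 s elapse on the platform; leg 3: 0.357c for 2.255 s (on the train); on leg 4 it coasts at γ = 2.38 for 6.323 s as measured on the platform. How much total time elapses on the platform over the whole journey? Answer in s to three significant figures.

Δt = 22.6 s

Leg 1: 9.640 s is already measured on the platform.
Leg 2: 4.243 s is already measured on the platform.
Leg 3: γ = 1/√(1 − 0.357²) = 1/√0.8726 = 1.071; Δt_3 = 1.071 × 2.255 = 2.414 s.
Leg 4: 6.323 s is already measured on the platform.
Total: 9.640 + 4.243 + 2.414 + 6.323 s.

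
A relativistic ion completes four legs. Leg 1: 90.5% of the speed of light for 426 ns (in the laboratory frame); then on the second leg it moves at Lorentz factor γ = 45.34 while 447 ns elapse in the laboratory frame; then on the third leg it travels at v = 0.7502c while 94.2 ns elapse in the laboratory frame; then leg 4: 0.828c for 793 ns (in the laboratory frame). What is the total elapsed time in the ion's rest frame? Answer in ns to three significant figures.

τ = 698 ns

Leg 1: β = 0.905; γ = 1/√(1 − 0.905²) = 1/√0.1810 = 2.351; τ_1 = 426/2.351 = 181.2 ns.
Leg 2: γ = 45.34; τ_2 = 447/45.34 = 9.859 ns.
Leg 3: γ = 1/√(1 − 0.7502²) = 1/√0.4372 = 1.512; τ_3 = 94.2/1.512 = 62.29 ns.
Leg 4: γ = 1/√(1 − 0.828²) = 1/√0.3144 = 1.783; τ_4 = 793/1.783 = 444.7 ns.
Total: 181.2 + 9.859 + 62.29 + 444.7 ns.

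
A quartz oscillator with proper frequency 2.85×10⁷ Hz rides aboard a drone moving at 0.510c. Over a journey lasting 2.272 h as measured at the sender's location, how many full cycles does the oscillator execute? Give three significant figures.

γ = 1/√(1 − 0.510²) = 1/√0.7399 = 1.163
The oscillator's own cycle count is N = f × τ where τ is the proper time aboard the drone. τ = Δt/γ = 2.272/1.163 = 1.954 h = 7.036×10³ s.
N = 2.85×10⁷ × 7.036×10³ = 2.005×10¹¹.

N = 2.01×10¹¹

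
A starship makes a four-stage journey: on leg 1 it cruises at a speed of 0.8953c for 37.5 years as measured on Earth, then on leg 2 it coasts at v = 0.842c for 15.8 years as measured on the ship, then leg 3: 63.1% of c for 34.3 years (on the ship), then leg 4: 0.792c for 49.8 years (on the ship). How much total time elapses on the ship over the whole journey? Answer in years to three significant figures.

Leg 1: γ = 1/√(1 − 0.8953²) = 1/√0.1984 = 2.245; τ_1 = 37.5/2.245 = 16.70 years.
Leg 2: 15.8 years is already measured on the ship.
Leg 3: 34.3 years is already measured on the ship.
Leg 4: 49.8 years is already measured on the ship.
Total: 16.70 + 15.80 + 34.30 + 49.80 years.

τ = 117 years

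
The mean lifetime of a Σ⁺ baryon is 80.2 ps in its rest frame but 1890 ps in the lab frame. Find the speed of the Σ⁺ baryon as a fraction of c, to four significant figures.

γ = Δt/τ₀ = 1890/80.2 = 23.57
β = √(1 − 1/γ²) = √(1 − 0.001801) = √0.9982

v = 0.9991c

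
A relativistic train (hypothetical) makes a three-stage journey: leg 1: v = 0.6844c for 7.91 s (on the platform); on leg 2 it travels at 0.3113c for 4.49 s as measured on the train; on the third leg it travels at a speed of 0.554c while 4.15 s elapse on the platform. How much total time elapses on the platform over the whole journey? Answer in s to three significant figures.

Δt = 16.8 s

Leg 1: 7.91 s is already measured on the platform.
Leg 2: γ = 1/√(1 − 0.3113²) = 1/√0.9031 = 1.052; Δt_2 = 1.052 × 4.49 = 4.725 s.
Leg 3: 4.15 s is already measured on the platform.
Total: 7.910 + 4.725 + 4.150 s.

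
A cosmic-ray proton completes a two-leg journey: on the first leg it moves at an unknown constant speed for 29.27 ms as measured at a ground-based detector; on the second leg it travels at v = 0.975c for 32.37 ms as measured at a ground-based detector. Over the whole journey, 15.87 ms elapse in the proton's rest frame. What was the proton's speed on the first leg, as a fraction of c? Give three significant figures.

β = 0.955

Leg 1: speed unknown; τ_1 = 29.27/γ_1.
Leg 2: γ = 1/√(1 − 0.975²) = 1/√0.04938 = 4.500; τ_2 = 32.37/4.500 = 7.193 ms.
Total proper time: τ_1 + 7.193 = 15.87, so τ_1 = 15.87 − 7.193 = 8.677 ms.
γ_1 = 29.27/8.677 = 3.373; β = √(1 − 1/γ²) = √0.9121.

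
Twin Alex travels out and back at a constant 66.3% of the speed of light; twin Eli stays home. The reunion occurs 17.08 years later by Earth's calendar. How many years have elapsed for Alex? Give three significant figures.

τ = 12.8 years

β = 0.663; γ = 1/√(1 − 0.663²) = 1/√0.5604 = 1.336
Alex's clock measures proper time along the trip: τ = Δt/γ = 17.08/1.336 years.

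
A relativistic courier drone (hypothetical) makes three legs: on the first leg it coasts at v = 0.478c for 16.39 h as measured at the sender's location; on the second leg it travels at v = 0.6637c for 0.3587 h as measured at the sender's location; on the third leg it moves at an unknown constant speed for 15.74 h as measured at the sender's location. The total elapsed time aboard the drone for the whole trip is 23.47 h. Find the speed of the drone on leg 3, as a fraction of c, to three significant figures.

β = 0.829

Leg 1: γ = 1/√(1 − 0.478²) = 1/√0.7715 = 1.138; τ_1 = 16.39/1.138 = 14.40 h.
Leg 2: γ = 1/√(1 − 0.6637²) = 1/√0.5595 = 1.337; τ_2 = 0.3587/1.337 = 0.2683 h.
Leg 3: speed unknown; τ_3 = 15.74/γ_3.
Total proper time: 14.40 + 0.2683 + τ_3 = 23.47, so τ_3 = 23.47 − 14.66 = 8.805 h.
γ_3 = 15.74/8.805 = 1.788; β = √(1 − 1/γ²) = √0.6870.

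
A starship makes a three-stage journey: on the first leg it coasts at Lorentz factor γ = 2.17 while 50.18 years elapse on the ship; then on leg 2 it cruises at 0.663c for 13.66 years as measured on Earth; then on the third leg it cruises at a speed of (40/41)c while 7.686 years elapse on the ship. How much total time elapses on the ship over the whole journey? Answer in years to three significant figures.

τ = 68.1 years

Leg 1: 50.18 years is already measured on the ship.
Leg 2: γ = 1/√(1 − 0.663²) = 1/√0.5604 = 1.336; τ_2 = 13.66/1.336 = 10.23 years.
Leg 3: 7.686 years is already measured on the ship.
Total: 50.18 + 10.23 + 7.686 years.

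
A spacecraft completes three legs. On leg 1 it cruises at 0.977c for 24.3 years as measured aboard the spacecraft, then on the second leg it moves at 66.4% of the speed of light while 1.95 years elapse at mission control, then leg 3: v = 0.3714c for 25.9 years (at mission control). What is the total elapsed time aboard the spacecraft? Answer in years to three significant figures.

Leg 1: 24.3 years is already measured aboard the spacecraft.
Leg 2: β = 0.664; γ = 1/√(1 − 0.664²) = 1/√0.5591 = 1.337; τ_2 = 1.95/1.337 = 1.458 years.
Leg 3: γ = 1/√(1 − 0.3714²) = 1/√0.8621 = 1.077; τ_3 = 25.9/1.077 = 24.05 years.
Total: 24.30 + 1.458 + 24.05 years.

τ = 49.8 years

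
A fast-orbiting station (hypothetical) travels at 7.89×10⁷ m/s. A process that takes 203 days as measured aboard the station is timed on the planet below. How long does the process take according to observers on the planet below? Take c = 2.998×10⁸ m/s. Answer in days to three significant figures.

Δt = 210 days

β = 7.89×10⁷/2.998×10⁸ = 0.2632; γ = 1/√(1 − 0.2632²) = 1.037
The interval measured aboard the station is the proper time (both events occur at the same place in that frame); the lab-frame interval is Δt = γτ = 1.037 × 203 days.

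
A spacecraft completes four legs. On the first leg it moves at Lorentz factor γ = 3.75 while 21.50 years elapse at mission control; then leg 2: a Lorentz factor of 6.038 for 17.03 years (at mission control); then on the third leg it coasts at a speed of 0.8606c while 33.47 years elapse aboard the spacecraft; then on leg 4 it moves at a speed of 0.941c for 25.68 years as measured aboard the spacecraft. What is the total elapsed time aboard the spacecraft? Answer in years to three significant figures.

Leg 1: γ = 3.75; τ_1 = 21.50/3.750 = 5.733 years.
Leg 2: γ = 6.038; τ_2 = 17.03/6.038 = 2.820 years.
Leg 3: 33.47 years is already measured aboard the spacecraft.
Leg 4: 25.68 years is already measured aboard the spacecraft.
Total: 5.733 + 2.820 + 33.47 + 25.68 years.

τ = 67.7 years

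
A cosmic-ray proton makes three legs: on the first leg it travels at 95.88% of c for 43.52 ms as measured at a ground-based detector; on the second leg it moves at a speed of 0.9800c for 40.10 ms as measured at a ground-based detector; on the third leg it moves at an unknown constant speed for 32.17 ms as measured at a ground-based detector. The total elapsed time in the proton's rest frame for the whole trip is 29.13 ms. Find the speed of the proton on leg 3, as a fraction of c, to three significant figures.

Leg 1: β = 0.9588; γ = 1/√(1 − 0.9588²) = 1/√0.08070 = 3.520; τ_1 = 43.52/3.520 = 12.36 ms.
Leg 2: γ = 1/√(1 − 0.9800²) = 1/√0.03960 = 5.025; τ_2 = 40.10/5.025 = 7.980 ms.
Leg 3: speed unknown; τ_3 = 32.17/γ_3.
Total proper time: 12.36 + 7.980 + τ_3 = 29.13, so τ_3 = 29.13 − 20.34 = 8.787 ms.
γ_3 = 32.17/8.787 = 3.661; β = √(1 − 1/γ²) = √0.9254.

β = 0.962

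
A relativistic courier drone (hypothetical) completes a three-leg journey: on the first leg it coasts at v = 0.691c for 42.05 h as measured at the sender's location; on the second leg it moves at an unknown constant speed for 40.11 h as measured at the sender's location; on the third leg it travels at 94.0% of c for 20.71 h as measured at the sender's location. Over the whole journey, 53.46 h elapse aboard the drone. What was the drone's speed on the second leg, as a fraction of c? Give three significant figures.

Leg 1: γ = 1/√(1 − 0.691²) = 1/√0.5225 = 1.383; τ_1 = 42.05/1.383 = 30.40 h.
Leg 2: speed unknown; τ_2 = 40.11/γ_2.
Leg 3: β = 0.940; γ = 1/√(1 − 0.940²) = 1/√0.1164 = 2.931; τ_3 = 20.71/2.931 = 7.066 h.
Total proper time: 30.40 + τ_2 + 7.066 = 53.46, so τ_2 = 53.46 − 37.46 = 16.00 h.
γ_2 = 40.11/16.00 = 2.507; β = √(1 − 1/γ²) = √0.8409.

β = 0.917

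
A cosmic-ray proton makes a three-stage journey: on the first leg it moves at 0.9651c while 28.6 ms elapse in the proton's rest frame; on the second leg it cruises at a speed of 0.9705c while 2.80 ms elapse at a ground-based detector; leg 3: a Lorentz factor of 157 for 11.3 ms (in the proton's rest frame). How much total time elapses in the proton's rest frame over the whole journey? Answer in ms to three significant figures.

Leg 1: 28.6 ms is already measured in the proton's rest frame.
Leg 2: γ = 1/√(1 − 0.9705²) = 1/√0.05813 = 4.148; τ_2 = 2.80/4.148 = 0.6751 ms.
Leg 3: 11.3 ms is already measured in the proton's rest frame.
Total: 28.60 + 0.6751 + 11.30 ms.

τ = 40.6 ms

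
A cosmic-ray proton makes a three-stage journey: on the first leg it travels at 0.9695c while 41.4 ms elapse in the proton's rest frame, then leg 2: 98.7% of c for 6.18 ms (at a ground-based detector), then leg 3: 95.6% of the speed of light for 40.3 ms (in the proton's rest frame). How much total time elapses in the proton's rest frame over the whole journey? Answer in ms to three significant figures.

τ = 82.7 ms

Leg 1: 41.4 ms is already measured in the proton's rest frame.
Leg 2: β = 0.987; γ = 1/√(1 − 0.987²) = 1/√0.02583 = 6.222; τ_2 = 6.18/6.222 = 0.9933 ms.
Leg 3: 40.3 ms is already measured in the proton's rest frame.
Total: 41.40 + 0.9933 + 40.30 ms.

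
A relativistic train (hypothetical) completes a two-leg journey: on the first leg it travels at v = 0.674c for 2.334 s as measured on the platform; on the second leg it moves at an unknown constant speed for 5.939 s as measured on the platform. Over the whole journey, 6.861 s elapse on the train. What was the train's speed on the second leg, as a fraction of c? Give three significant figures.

β = 0.502

Leg 1: γ = 1/√(1 − 0.674²) = 1/√0.5457 = 1.354; τ_1 = 2.334/1.354 = 1.724 s.
Leg 2: speed unknown; τ_2 = 5.939/γ_2.
Total proper time: 1.724 + τ_2 = 6.861, so τ_2 = 6.861 − 1.724 = 5.137 s.
γ_2 = 5.939/5.137 = 1.156; β = √(1 − 1/γ²) = √0.2519.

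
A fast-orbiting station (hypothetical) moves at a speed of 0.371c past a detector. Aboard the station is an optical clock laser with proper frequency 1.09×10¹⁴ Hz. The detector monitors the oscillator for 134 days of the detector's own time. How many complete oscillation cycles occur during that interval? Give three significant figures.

γ = 1/√(1 − 0.371²) = 1/√0.8624 = 1.077
During 134 days of lab time, the oscillator's proper time advances by τ = Δt/γ = 134/1.077 = 124.4 days = 1.075×10⁷ s.
N = f × τ = 1.09×10¹⁴ × 1.075×10⁷ = 1.172×10²¹.

N = 1.17×10²¹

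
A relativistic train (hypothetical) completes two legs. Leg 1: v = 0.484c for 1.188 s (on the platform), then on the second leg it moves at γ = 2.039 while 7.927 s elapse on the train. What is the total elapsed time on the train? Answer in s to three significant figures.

τ = 8.97 s

Leg 1: γ = 1/√(1 − 0.484²) = 1/√0.7657 = 1.143; τ_1 = 1.188/1.143 = 1.040 s.
Leg 2: 7.927 s is already measured on the train.
Total: 1.040 + 7.927 s.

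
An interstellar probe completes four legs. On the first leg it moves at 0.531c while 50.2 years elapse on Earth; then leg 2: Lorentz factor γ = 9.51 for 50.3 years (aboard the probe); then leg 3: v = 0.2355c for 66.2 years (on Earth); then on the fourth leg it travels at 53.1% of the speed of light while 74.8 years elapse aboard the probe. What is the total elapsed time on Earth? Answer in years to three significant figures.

Leg 1: 50.2 years is already measured on Earth.
Leg 2: γ = 9.51; Δt_2 = 9.510 × 50.3 = 478.4 years.
Leg 3: 66.2 years is already measured on Earth.
Leg 4: β = 0.531; γ = 1/√(1 − 0.531²) = 1/√0.7180 = 1.180; Δt_4 = 1.180 × 74.8 = 88.27 years.
Total: 50.20 + 478.4 + 66.20 + 88.27 years.

Δt = 683 years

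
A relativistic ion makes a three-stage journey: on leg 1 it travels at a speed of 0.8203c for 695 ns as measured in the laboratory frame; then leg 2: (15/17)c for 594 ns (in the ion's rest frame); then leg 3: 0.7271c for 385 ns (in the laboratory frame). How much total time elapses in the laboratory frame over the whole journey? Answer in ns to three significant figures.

Leg 1: 695 ns is already measured in the laboratory frame.
Leg 2: γ = 1/√(1 − (15/17)²) = 17/8 = 2.125; Δt_2 = 2.125 × 594 = 1262 ns.
Leg 3: 385 ns is already measured in the laboratory frame.
Total: 695.0 + 1262 + 385.0 ns.

Δt = 2340 ns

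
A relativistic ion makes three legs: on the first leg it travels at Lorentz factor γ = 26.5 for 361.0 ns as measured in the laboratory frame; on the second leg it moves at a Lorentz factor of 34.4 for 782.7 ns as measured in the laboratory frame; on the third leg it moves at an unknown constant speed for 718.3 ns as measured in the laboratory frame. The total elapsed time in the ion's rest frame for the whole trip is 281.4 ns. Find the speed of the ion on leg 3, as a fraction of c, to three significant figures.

Leg 1: γ = 26.5; τ_1 = 361.0/26.50 = 13.62 ns.
Leg 2: γ = 34.4; τ_2 = 782.7/34.40 = 22.75 ns.
Leg 3: speed unknown; τ_3 = 718.3/γ_3.
Total proper time: 13.62 + 22.75 + τ_3 = 281.4, so τ_3 = 281.4 − 36.38 = 245.0 ns.
γ_3 = 718.3/245.0 = 2.932; β = √(1 − 1/γ²) = √0.8836.

β = 0.940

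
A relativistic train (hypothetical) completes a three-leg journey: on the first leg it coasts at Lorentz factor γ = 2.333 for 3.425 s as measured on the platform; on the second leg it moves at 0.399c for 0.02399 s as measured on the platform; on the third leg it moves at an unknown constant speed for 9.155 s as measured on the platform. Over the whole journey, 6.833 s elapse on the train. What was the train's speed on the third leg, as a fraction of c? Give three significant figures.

β = 0.812

Leg 1: γ = 2.333; τ_1 = 3.425/2.333 = 1.468 s.
Leg 2: γ = 1/√(1 − 0.399²) = 1/√0.8408 = 1.091; τ_2 = 0.02399/1.091 = 0.02200 s.
Leg 3: speed unknown; τ_3 = 9.155/γ_3.
Total proper time: 1.468 + 0.02200 + τ_3 = 6.833, so τ_3 = 6.833 − 1.490 = 5.343 s.
γ_3 = 9.155/5.343 = 1.713; β = √(1 − 1/γ²) = √0.6594.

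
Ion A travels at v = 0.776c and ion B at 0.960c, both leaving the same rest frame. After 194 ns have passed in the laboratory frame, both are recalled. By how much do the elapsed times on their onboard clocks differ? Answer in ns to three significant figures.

A: γ = 1/√(1 − 0.776²) = 1/√0.3978 = 1.585; τ_A = 194/1.585 = 122.4 ns.
B: γ = 1/√(1 − 0.960²) = 25/7 ≈ 3.571; τ_B = 194/3.571 = 54.32 ns.

|τ_A − τ_B| = 68.0 ns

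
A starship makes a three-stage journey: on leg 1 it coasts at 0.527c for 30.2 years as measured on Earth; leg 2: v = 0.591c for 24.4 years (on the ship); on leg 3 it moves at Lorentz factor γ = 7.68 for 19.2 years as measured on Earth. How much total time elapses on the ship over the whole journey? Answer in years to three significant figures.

τ = 52.6 years

Leg 1: γ = 1/√(1 − 0.527²) = 1/√0.7223 = 1.177; τ_1 = 30.2/1.177 = 25.67 years.
Leg 2: 24.4 years is already measured on the ship.
Leg 3: γ = 7.68; τ_3 = 19.2/7.680 = 2.500 years.
Total: 25.67 + 24.40 + 2.500 years.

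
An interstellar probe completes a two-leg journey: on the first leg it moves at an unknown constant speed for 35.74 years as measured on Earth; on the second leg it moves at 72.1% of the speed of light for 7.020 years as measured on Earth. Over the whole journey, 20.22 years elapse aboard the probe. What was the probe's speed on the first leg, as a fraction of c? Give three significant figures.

β = 0.903

Leg 1: speed unknown; τ_1 = 35.74/γ_1.
Leg 2: β = 0.721; γ = 1/√(1 − 0.721²) = 1/√0.4802 = 1.443; τ_2 = 7.020/1.443 = 4.864 years.
Total proper time: τ_1 + 4.864 = 20.22, so τ_1 = 20.22 − 4.864 = 15.36 years.
γ_1 = 35.74/15.36 = 2.327; β = √(1 − 1/γ²) = √0.8154.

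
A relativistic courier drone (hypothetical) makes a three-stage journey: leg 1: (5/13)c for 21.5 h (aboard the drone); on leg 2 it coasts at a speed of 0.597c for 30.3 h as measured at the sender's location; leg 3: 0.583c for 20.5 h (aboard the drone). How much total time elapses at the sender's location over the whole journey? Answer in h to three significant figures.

Leg 1: γ = 1/√(1 − (5/13)²) = 13/12 ≈ 1.083; Δt_1 = 1.083 × 21.5 = 23.29 h.
Leg 2: 30.3 h is already measured at the sender's location.
Leg 3: γ = 1/√(1 − 0.583²) = 1/√0.6601 = 1.231; Δt_3 = 1.231 × 20.5 = 25.23 h.
Total: 23.29 + 30.30 + 25.23 h.

Δt = 78.8 h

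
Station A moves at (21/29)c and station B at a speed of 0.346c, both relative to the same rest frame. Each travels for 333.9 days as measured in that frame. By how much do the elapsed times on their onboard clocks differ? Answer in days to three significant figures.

|τ_A − τ_B| = 83.0 days

A: γ = 1/√(1 − (21/29)²) = 29/20 = 1.450; τ_A = 333.9/1.450 = 230.3 days.
B: γ = 1/√(1 − 0.346²) = 1/√0.8803 = 1.066; τ_B = 333.9/1.066 = 313.3 days.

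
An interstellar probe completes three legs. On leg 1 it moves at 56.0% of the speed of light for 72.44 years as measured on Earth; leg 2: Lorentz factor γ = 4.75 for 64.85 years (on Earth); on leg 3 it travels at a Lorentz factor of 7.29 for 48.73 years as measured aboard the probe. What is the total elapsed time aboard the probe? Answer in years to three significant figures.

Leg 1: β = 0.560; γ = 1/√(1 − 0.560²) = 1/√0.6864 = 1.207; τ_1 = 72.44/1.207 = 60.02 years.
Leg 2: γ = 4.75; τ_2 = 64.85/4.750 = 13.65 years.
Leg 3: 48.73 years is already measured aboard the probe.
Total: 60.02 + 13.65 + 48.73 years.

τ = 122 years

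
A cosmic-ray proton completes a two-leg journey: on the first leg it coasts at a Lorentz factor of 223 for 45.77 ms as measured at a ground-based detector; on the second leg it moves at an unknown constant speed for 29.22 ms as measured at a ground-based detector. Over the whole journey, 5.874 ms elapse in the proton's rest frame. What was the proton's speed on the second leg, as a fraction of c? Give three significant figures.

Leg 1: γ = 223; τ_1 = 45.77/223.0 = 0.2052 ms.
Leg 2: speed unknown; τ_2 = 29.22/γ_2.
Total proper time: 0.2052 + τ_2 = 5.874, so τ_2 = 5.874 − 0.2052 = 5.669 ms.
γ_2 = 29.22/5.669 = 5.155; β = √(1 − 1/γ²) = √0.9624.

β = 0.981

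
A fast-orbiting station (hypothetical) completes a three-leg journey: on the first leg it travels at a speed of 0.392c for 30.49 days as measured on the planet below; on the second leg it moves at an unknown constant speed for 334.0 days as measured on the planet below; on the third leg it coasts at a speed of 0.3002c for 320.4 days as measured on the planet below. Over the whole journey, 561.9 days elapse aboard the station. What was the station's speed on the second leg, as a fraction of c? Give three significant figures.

Leg 1: γ = 1/√(1 − 0.392²) = 1/√0.8463 = 1.087; τ_1 = 30.49/1.087 = 28.05 days.
Leg 2: speed unknown; τ_2 = 334.0/γ_2.
Leg 3: γ = 1/√(1 − 0.3002²) = 1/√0.9099 = 1.048; τ_3 = 320.4/1.048 = 305.6 days.
Total proper time: 28.05 + τ_2 + 305.6 = 561.9, so τ_2 = 561.9 − 333.7 = 228.2 days.
γ_2 = 334.0/228.2 = 1.463; β = √(1 − 1/γ²) = √0.5331.

β = 0.730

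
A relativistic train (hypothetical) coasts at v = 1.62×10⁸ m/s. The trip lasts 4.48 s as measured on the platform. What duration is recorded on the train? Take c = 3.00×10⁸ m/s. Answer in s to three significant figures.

τ = 3.77 s

β = 1.62×10⁸/3.00×10⁸ = 0.5400; γ = 1/√(1 − 0.5400²) = 1.188
The interval measured on the platform is the dilated one; the clock on the train measures the proper time τ = Δt/γ = 4.48/1.188 s.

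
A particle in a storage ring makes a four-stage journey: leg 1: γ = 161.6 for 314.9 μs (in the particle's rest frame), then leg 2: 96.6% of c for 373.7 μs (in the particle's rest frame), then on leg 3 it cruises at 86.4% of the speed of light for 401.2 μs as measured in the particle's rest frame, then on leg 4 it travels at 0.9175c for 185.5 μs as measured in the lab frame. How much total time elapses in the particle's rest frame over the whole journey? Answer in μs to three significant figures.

Leg 1: 314.9 μs is already measured in the particle's rest frame.
Leg 2: 373.7 μs is already measured in the particle's rest frame.
Leg 3: 401.2 μs is already measured in the particle's rest frame.
Leg 4: γ = 1/√(1 − 0.9175²) = 1/√0.1582 = 2.514; τ_4 = 185.5/2.514 = 73.78 μs.
Total: 314.9 + 373.7 + 401.2 + 73.78 μs.

τ = 1160 μs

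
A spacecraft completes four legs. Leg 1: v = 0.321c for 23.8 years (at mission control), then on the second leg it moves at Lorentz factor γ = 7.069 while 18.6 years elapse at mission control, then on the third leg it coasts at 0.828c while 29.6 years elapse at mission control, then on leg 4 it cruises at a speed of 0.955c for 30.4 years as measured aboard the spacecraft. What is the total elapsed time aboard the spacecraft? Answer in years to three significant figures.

τ = 72.2 years

Leg 1: γ = 1/√(1 − 0.321²) = 1/√0.8970 = 1.056; τ_1 = 23.8/1.056 = 22.54 years.
Leg 2: γ = 7.069; τ_2 = 18.6/7.069 = 2.631 years.
Leg 3: γ = 1/√(1 − 0.828²) = 1/√0.3144 = 1.783; τ_3 = 29.6/1.783 = 16.60 years.
Leg 4: 30.4 years is already measured aboard the spacecraft.
Total: 22.54 + 2.631 + 16.60 + 30.40 years.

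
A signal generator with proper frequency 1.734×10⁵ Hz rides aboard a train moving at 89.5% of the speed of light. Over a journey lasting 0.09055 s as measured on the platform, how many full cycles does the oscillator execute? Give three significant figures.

N = 7.00×10³

β = 0.895; γ = 1/√(1 − 0.895²) = 1/√0.1990 = 2.242
The oscillator's own cycle count is N = f × τ where τ is the proper time on the train. τ = Δt/γ = 0.09055/2.242 = 0.04039 s = 4.039×10⁻² s.
N = 1.734×10⁵ × 4.039×10⁻² = 7.004×10³.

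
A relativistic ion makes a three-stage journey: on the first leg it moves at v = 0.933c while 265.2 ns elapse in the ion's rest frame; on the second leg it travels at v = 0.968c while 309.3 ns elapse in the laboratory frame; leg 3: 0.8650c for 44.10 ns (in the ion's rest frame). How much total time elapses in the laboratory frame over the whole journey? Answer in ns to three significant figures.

Leg 1: γ = 1/√(1 − 0.933²) = 1/√0.1295 = 2.779; Δt_1 = 2.779 × 265.2 = 736.9 ns.
Leg 2: 309.3 ns is already measured in the laboratory frame.
Leg 3: γ = 1/√(1 − 0.8650²) = 1/√0.2518 = 1.993; Δt_3 = 1.993 × 44.10 = 87.89 ns.
Total: 736.9 + 309.3 + 87.89 ns.

Δt = 1130 ns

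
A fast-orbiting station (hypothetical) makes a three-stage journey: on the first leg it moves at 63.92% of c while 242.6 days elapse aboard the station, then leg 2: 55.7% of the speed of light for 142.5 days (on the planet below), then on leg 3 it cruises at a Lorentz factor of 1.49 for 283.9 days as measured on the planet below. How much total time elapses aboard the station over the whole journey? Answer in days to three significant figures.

Leg 1: 242.6 days is already measured aboard the station.
Leg 2: β = 0.557; γ = 1/√(1 − 0.557²) = 1/√0.6898 = 1.204; τ_2 = 142.5/1.204 = 118.3 days.
Leg 3: γ = 1.49; τ_3 = 283.9/1.490 = 190.5 days.
Total: 242.6 + 118.3 + 190.5 days.

τ = 551 days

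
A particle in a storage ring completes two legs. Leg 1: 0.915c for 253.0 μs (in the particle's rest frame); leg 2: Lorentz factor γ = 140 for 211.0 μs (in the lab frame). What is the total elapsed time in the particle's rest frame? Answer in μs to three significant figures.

Leg 1: 253.0 μs is already measured in the particle's rest frame.
Leg 2: γ = 140; τ_2 = 211.0/140.0 = 1.507 μs.
Total: 253.0 + 1.507 μs.

τ = 255 μs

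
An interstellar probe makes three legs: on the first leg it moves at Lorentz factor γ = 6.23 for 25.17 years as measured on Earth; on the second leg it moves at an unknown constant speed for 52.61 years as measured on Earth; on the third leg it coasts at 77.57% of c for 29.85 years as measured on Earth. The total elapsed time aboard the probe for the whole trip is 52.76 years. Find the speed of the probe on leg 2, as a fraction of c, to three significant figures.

β = 0.823

Leg 1: γ = 6.23; τ_1 = 25.17/6.230 = 4.040 years.
Leg 2: speed unknown; τ_2 = 52.61/γ_2.
Leg 3: β = 0.7757; γ = 1/√(1 − 0.7757²) = 1/√0.3983 = 1.585; τ_3 = 29.85/1.585 = 18.84 years.
Total proper time: 4.040 + τ_2 + 18.84 = 52.76, so τ_2 = 52.76 − 22.88 = 29.88 years.
γ_2 = 52.61/29.88 = 1.761; β = √(1 − 1/γ²) = √0.6774.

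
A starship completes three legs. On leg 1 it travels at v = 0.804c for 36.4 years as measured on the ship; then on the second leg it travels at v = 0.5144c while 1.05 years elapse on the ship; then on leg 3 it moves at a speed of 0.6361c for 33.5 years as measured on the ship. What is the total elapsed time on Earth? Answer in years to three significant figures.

Leg 1: γ = 1/√(1 − 0.804²) = 1/√0.3536 = 1.682; Δt_1 = 1.682 × 36.4 = 61.21 years.
Leg 2: γ = 1/√(1 − 0.5144²) = 1/√0.7354 = 1.166; Δt_2 = 1.166 × 1.05 = 1.224 years.
Leg 3: γ = 1/√(1 − 0.6361²) = 1/√0.5954 = 1.296; Δt_3 = 1.296 × 33.5 = 43.42 years.
Total: 61.21 + 1.224 + 43.42 years.

Δt = 106 years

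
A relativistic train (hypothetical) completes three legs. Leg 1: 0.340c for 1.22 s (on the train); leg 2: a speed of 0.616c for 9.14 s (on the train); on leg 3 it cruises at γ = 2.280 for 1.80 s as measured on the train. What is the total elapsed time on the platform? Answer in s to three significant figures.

Leg 1: γ = 1/√(1 − 0.340²) = 1/√0.8844 = 1.063; Δt_1 = 1.063 × 1.22 = 1.297 s.
Leg 2: γ = 1/√(1 − 0.616²) = 1/√0.6205 = 1.269; Δt_2 = 1.269 × 9.14 = 11.60 s.
Leg 3: γ = 2.280; Δt_3 = 2.280 × 1.80 = 4.104 s.
Total: 1.297 + 11.60 + 4.104 s.

Δt = 17.0 s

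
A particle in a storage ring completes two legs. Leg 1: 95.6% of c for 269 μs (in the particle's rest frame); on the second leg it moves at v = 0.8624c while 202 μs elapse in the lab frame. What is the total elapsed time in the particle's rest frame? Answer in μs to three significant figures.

τ = 371 μs

Leg 1: 269 μs is already measured in the particle's rest frame.
Leg 2: γ = 1/√(1 − 0.8624²) = 1/√0.2563 = 1.975; τ_2 = 202/1.975 = 102.3 μs.
Total: 269.0 + 102.3 μs.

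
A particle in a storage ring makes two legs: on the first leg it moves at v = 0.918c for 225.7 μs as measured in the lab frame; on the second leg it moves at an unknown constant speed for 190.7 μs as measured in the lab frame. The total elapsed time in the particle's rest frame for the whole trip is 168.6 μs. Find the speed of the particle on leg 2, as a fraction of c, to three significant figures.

Leg 1: γ = 1/√(1 − 0.918²) = 1/√0.1573 = 2.522; τ_1 = 225.7/2.522 = 89.51 μs.
Leg 2: speed unknown; τ_2 = 190.7/γ_2.
Total proper time: 89.51 + τ_2 = 168.6, so τ_2 = 168.6 − 89.51 = 79.09 μs.
γ_2 = 190.7/79.09 = 2.411; β = √(1 − 1/γ²) = √0.8280.

β = 0.910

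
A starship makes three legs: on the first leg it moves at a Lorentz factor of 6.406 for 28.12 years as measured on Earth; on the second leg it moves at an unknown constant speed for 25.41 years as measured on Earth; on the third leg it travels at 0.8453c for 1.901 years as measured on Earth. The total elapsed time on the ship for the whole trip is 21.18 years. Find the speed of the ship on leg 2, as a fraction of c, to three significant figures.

Leg 1: γ = 6.406; τ_1 = 28.12/6.406 = 4.390 years.
Leg 2: speed unknown; τ_2 = 25.41/γ_2.
Leg 3: γ = 1/√(1 − 0.8453²) = 1/√0.2855 = 1.872; τ_3 = 1.901/1.872 = 1.016 years.
Total proper time: 4.390 + τ_2 + 1.016 = 21.18, so τ_2 = 21.18 − 5.405 = 15.77 years.
γ_2 = 25.41/15.77 = 1.611; β = √(1 − 1/γ²) = √0.6146.

β = 0.784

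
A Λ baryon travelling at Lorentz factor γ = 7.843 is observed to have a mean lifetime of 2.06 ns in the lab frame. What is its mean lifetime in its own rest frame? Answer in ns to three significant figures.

τ₀ = 0.263 ns

γ = 7.843
The lab-frame lifetime is the dilated interval; the proper lifetime is τ₀ = Δt/γ = 2.06/7.843 ns.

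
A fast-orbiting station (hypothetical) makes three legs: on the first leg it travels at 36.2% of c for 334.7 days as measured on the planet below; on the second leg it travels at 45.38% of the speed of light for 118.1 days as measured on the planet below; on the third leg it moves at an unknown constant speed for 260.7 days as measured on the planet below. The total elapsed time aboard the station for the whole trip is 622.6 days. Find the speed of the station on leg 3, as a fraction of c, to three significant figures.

β = 0.616

Leg 1: β = 0.362; γ = 1/√(1 − 0.362²) = 1/√0.8690 = 1.073; τ_1 = 334.7/1.073 = 312.0 days.
Leg 2: β = 0.4538; γ = 1/√(1 − 0.4538²) = 1/√0.7941 = 1.122; τ_2 = 118.1/1.122 = 105.2 days.
Leg 3: speed unknown; τ_3 = 260.7/γ_3.
Total proper time: 312.0 + 105.2 + τ_3 = 622.6, so τ_3 = 622.6 − 417.2 = 205.4 days.
γ_3 = 260.7/205.4 = 1.269; β = √(1 − 1/γ²) = √0.3795.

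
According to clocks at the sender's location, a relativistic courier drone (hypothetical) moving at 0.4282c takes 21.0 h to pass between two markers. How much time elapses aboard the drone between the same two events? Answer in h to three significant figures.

τ = 19.0 h

γ = 1/√(1 − 0.4282²) = 1/√0.8166 = 1.107
The interval measured at the sender's location is the dilated one; the clock aboard the drone measures the proper time τ = Δt/γ = 21.0/1.107 h.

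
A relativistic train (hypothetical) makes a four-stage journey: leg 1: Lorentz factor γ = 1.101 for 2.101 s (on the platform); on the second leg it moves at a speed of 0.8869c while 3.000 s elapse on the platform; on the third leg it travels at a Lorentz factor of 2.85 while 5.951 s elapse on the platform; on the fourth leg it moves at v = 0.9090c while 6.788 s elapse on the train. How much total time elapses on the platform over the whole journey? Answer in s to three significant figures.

Leg 1: 2.101 s is already measured on the platform.
Leg 2: 3.000 s is already measured on the platform.
Leg 3: 5.951 s is already measured on the platform.
Leg 4: γ = 1/√(1 − 0.9090²) = 1/√0.1737 = 2.399; Δt_4 = 2.399 × 6.788 = 16.29 s.
Total: 2.101 + 3.000 + 5.951 + 16.29 s.

Δt = 27.3 s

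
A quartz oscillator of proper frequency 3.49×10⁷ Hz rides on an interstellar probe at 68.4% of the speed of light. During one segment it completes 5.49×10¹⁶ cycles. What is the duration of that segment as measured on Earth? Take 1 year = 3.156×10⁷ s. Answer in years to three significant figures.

Δt = 68.3 years

β = 0.684; γ = 1/√(1 − 0.684²) = 1/√0.5321 = 1.371
Proper time for N cycles: τ = N/f = 5.49×10¹⁶/(3.49×10⁷) = 1.573×10⁹ s = 49.84 years.
Lab-frame duration Δt = γτ = 1.371 × 49.84 = 68.33 years.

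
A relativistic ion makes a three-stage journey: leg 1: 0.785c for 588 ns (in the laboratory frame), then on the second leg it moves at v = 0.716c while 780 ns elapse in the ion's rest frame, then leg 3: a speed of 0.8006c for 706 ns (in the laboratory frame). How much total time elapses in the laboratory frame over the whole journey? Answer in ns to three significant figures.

Leg 1: 588 ns is already measured in the laboratory frame.
Leg 2: γ = 1/√(1 − 0.716²) = 1/√0.4873 = 1.432; Δt_2 = 1.432 × 780 = 1117 ns.
Leg 3: 706 ns is already measured in the laboratory frame.
Total: 588.0 + 1117 + 706.0 ns.

Δt = 2410 ns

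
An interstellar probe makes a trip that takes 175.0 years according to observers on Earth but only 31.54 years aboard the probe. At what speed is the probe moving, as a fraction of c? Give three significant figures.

β = 0.984

The proper time is measured aboard the probe (both events occur at the probe's location); Δt is measured on Earth. γ = Δt/τ = 175.0/31.54 = 5.549.
β = √(1 − 1/γ²) = √(1 − 0.03248) = √0.9675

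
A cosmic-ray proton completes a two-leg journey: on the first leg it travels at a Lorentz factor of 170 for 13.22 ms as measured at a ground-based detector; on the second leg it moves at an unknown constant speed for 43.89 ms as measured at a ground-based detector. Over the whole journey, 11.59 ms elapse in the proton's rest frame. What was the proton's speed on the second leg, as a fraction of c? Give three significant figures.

Leg 1: γ = 170; τ_1 = 13.22/170.0 = 0.07776 ms.
Leg 2: speed unknown; τ_2 = 43.89/γ_2.
Total proper time: 0.07776 + τ_2 = 11.59, so τ_2 = 11.59 − 0.07776 = 11.51 ms.
γ_2 = 43.89/11.51 = 3.812; β = √(1 − 1/γ²) = √0.9312.

β = 0.965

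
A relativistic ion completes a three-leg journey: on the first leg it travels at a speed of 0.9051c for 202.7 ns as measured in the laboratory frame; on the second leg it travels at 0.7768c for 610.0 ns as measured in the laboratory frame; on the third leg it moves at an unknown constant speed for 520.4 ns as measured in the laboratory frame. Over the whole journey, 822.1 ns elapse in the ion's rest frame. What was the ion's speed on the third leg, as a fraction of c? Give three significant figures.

β = 0.737

Leg 1: γ = 1/√(1 − 0.9051²) = 1/√0.1808 = 2.352; τ_1 = 202.7/2.352 = 86.19 ns.
Leg 2: γ = 1/√(1 − 0.7768²) = 1/√0.3966 = 1.588; τ_2 = 610.0/1.588 = 384.1 ns.
Leg 3: speed unknown; τ_3 = 520.4/γ_3.
Total proper time: 86.19 + 384.1 + τ_3 = 822.1, so τ_3 = 822.1 − 470.3 = 351.8 ns.
γ_3 = 520.4/351.8 = 1.479; β = √(1 − 1/γ²) = √0.5431.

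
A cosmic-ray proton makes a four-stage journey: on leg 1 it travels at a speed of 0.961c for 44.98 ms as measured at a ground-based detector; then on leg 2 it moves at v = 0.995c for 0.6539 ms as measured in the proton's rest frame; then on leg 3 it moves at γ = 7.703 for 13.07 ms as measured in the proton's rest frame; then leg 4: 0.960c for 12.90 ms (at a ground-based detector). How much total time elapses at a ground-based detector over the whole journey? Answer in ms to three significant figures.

Δt = 165 ms

Leg 1: 44.98 ms is already measured at a ground-based detector.
Leg 2: γ = 1/√(1 − 0.995²) = 1/√0.009975 = 10.01; Δt_2 = 10.01 × 0.6539 = 6.547 ms.
Leg 3: γ = 7.703; Δt_3 = 7.703 × 13.07 = 100.7 ms.
Leg 4: 12.90 ms is already measured at a ground-based detector.
Total: 44.98 + 6.547 + 100.7 + 12.90 ms.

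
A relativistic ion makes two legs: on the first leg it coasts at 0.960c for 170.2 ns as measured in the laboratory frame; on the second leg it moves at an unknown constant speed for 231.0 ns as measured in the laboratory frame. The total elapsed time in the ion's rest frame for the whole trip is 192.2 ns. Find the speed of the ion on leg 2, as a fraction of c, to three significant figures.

β = 0.780

Leg 1: γ = 1/√(1 − 0.960²) = 25/7 ≈ 3.571; τ_1 = 170.2/3.571 = 47.66 ns.
Leg 2: speed unknown; τ_2 = 231.0/γ_2.
Total proper time: 47.66 + τ_2 = 192.2, so τ_2 = 192.2 − 47.66 = 144.5 ns.
γ_2 = 231.0/144.5 = 1.598; β = √(1 − 1/γ²) = √0.6085.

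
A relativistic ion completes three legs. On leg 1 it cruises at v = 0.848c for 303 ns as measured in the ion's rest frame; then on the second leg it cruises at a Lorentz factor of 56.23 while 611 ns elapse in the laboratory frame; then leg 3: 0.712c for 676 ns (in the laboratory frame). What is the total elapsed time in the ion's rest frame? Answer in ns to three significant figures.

τ = 789 ns

Leg 1: 303 ns is already measured in the ion's rest frame.
Leg 2: γ = 56.23; τ_2 = 611/56.23 = 10.87 ns.
Leg 3: γ = 1/√(1 − 0.712²) = 1/√0.4931 = 1.424; τ_3 = 676/1.424 = 474.7 ns.
Total: 303.0 + 10.87 + 474.7 ns.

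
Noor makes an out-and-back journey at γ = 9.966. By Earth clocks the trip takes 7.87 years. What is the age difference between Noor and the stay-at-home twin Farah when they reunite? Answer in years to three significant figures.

Δt − τ = 7.08 years

γ = 9.966
Noor's elapsed proper time: τ = 7.87/9.966 = 0.7897 years.
Age gap = Δt − τ = 7.87 − 0.7897 years.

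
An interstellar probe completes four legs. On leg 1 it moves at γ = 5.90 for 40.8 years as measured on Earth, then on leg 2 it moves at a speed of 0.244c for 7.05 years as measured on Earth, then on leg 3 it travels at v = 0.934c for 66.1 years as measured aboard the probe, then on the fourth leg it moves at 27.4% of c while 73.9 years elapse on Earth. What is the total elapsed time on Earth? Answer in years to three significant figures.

Leg 1: 40.8 years is already measured on Earth.
Leg 2: 7.05 years is already measured on Earth.
Leg 3: γ = 1/√(1 − 0.934²) = 1/√0.1276 = 2.799; Δt_3 = 2.799 × 66.1 = 185.0 years.
Leg 4: 73.9 years is already measured on Earth.
Total: 40.80 + 7.050 + 185.0 + 73.90 years.

Δt = 307 years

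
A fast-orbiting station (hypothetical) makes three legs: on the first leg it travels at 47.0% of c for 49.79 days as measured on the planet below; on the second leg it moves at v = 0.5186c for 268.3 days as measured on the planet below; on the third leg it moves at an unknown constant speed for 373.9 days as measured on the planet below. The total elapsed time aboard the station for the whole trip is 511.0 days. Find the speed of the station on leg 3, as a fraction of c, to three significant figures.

Leg 1: β = 0.470; γ = 1/√(1 − 0.470²) = 1/√0.7791 = 1.133; τ_1 = 49.79/1.133 = 43.95 days.
Leg 2: γ = 1/√(1 − 0.5186²) = 1/√0.7311 = 1.170; τ_2 = 268.3/1.170 = 229.4 days.
Leg 3: speed unknown; τ_3 = 373.9/γ_3.
Total proper time: 43.95 + 229.4 + τ_3 = 511.0, so τ_3 = 511.0 − 273.3 = 237.7 days.
γ_3 = 373.9/237.7 = 1.573; β = √(1 − 1/γ²) = √0.5960.

β = 0.772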